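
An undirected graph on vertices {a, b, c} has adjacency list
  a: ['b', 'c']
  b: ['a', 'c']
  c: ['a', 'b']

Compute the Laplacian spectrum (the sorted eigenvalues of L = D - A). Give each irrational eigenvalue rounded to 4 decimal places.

[0, 3, 3]

With the vertex order [a, b, c], the degrees are [2, 2, 2], giving D = diag(2, 2, 2) and L = D - A. The multiplicity of 0 as a Laplacian eigenvalue equals the number of connected components. The eigenvalues sum to 6, which equals trace(L) = 2|E|. The largest eigenvalue, 3, is at most the vertex count 3.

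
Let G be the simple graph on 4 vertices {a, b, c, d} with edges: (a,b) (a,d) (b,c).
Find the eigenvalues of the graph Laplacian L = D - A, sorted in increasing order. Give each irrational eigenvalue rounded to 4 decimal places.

With the vertex order [a, b, c, d], the degrees are [2, 2, 1, 1], giving D = diag(2, 2, 1, 1) and L = D - A. Since every row of L sums to 0, the all-ones vector is in the kernel and 0 is an eigenvalue. The single zero eigenvalue shows the graph is connected. The eigenvalues sum to 6, which equals trace(L) = 2|E|.

[0, 0.5858, 2, 3.4142]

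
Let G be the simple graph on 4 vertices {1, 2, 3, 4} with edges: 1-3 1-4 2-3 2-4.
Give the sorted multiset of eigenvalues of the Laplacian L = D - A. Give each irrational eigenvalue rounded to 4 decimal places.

Each diagonal entry of L is the vertex degree and each off-diagonal entry is -1 where an edge is present, 0 otherwise; in the order [1, 2, 3, 4] the diagonal is [2, 2, 2, 2]. The multiplicity of 0 as a Laplacian eigenvalue equals the number of connected components. The eigenvalues sum to 8, which equals trace(L) = 2|E|.

[0, 2, 2, 4]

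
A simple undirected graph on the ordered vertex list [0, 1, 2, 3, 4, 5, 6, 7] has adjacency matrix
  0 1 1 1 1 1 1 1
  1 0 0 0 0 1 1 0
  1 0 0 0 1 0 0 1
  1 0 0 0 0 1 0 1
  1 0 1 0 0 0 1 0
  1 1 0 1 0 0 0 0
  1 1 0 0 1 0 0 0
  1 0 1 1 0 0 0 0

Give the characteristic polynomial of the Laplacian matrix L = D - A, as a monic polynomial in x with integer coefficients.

Reading degrees in the order [0, 1, 2, 3, 4, 5, 6, 7] gives [7, 3, 3, 3, 3, 3, 3, 3]; set D = diag(7, 3, 3, 3, 3, 3, 3, 3) and form L = D - A. Computing det(xI - L) by cofactor expansion (or equivalently via sum-over-permutations) gives x^8 - 28x^7 + 322x^6 - 1974x^5 + 6965x^4 - 14126x^3 + 15225x^2 - 6728x. The coefficient of x^7 equals -trace(L) = -28, matching the sum of degrees. The largest eigenvalue, 8, is at most the vertex count 8. By the matrix-tree theorem the graph has (1/8) * product of the nonzero eigenvalues = 841 spanning trees.

x^8 - 28x^7 + 322x^6 - 1974x^5 + 6965x^4 - 14126x^3 + 15225x^2 - 6728x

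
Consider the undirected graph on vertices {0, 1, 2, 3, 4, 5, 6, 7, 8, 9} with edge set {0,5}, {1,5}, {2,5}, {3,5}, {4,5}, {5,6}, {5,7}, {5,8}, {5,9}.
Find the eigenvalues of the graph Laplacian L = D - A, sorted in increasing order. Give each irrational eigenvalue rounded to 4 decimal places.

With the vertex order [0, 1, 2, 3, 4, 5, 6, 7, 8, 9], the degrees are [1, 1, 1, 1, 1, 9, 1, 1, 1, 1], giving D = diag(1, 1, 1, 1, 1, 9, 1, 1, 1, 1) and L = D - A. Since every row of L sums to 0, the all-ones vector is in the kernel and 0 is an eigenvalue. By the matrix-tree theorem the graph has (1/10) * product of the nonzero eigenvalues = 1 spanning tree.

[0, 1, 1, 1, 1, 1, 1, 1, 1, 10]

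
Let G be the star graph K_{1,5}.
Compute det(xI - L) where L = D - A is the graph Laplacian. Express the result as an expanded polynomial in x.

x^6 - 10x^5 + 30x^4 - 40x^3 + 25x^2 - 6x

The graph has 6 vertices and degree multiset [5, 1, 1, 1, 1, 1]; D is the diagonal matrix of degrees and L = D - A. The eigenvalues of L are [0, 1, 1, 1, 1, 6]; the characteristic polynomial is the product of (x - lambda_i), which multiplies out to x^6 - 10x^5 + 30x^4 - 40x^3 + 25x^2 - 6x. The constant term is 0 because L is singular (the all-ones vector lies in its kernel). There is one zero in the spectrum, matching the 1 component.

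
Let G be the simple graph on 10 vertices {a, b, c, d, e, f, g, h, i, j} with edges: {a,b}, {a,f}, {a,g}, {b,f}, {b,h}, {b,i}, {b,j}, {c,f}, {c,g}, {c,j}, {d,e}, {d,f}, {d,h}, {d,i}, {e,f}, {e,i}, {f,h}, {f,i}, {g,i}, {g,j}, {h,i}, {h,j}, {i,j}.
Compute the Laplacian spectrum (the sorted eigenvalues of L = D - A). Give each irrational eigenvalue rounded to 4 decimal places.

With the vertex order [a, b, c, d, e, f, g, h, i, j], the degrees are [3, 5, 3, 4, 3, 7, 4, 5, 7, 5], giving D = diag(3, 5, 3, 4, 3, 7, 4, 5, 7, 5) and L = D - A. The multiplicity of 0 as a Laplacian eigenvalue equals the number of connected components. The largest eigenvalue, 8.5470, is at most the vertex count 10.

[0, 1.8799, 2.6755, 3.3295, 4.3556, 4.6019, 6.3765, 6.3899, 7.8442, 8.5470]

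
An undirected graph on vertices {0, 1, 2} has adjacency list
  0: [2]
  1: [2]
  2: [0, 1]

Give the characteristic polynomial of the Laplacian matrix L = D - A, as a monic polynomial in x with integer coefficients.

With the vertex order [0, 1, 2], the degrees are [1, 1, 2], giving D = diag(1, 1, 2) and L = D - A. The eigenvalues of L are [0, 1, 3]; the characteristic polynomial is the product of (x - lambda_i), which multiplies out to x^3 - 4x^2 + 3x. The coefficient of x^2 equals -trace(L) = -4, matching the sum of degrees. By the matrix-tree theorem the graph has (1/3) * product of the nonzero eigenvalues = 1 spanning tree.

x^3 - 4x^2 + 3x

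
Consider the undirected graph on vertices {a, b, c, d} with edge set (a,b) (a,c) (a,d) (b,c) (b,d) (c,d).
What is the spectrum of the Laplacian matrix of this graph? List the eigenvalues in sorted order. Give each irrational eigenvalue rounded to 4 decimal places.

[0, 4, 4, 4]

With the vertex order [a, b, c, d], the degrees are [3, 3, 3, 3], giving D = diag(3, 3, 3, 3) and L = D - A. Diagonalising L (or applying a numerical eigensolver to the 4x4 matrix) gives the spectrum above. The eigenvalues sum to 12, which equals trace(L) = 2|E|.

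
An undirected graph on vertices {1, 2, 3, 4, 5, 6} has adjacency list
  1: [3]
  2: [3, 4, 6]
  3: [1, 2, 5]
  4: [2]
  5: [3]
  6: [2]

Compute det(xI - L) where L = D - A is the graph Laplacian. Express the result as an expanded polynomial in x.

Each diagonal entry of L is the vertex degree and each off-diagonal entry is -1 where an edge is present, 0 otherwise; in the order [1, 2, 3, 4, 5, 6] the diagonal is [1, 3, 3, 1, 1, 1]. Computing det(xI - L) by cofactor expansion (or equivalently via sum-over-permutations) gives x^6 - 10x^5 + 34x^4 - 48x^3 + 29x^2 - 6x. The coefficient of x^5 equals -trace(L) = -10, matching the sum of degrees. The eigenvalues sum to 10, which equals trace(L) = 2|E|.

x^6 - 10x^5 + 34x^4 - 48x^3 + 29x^2 - 6x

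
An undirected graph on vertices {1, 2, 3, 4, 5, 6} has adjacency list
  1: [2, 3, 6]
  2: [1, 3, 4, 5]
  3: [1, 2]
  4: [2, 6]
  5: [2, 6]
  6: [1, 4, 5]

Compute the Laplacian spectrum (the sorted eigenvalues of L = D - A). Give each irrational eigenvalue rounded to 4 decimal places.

Reading degrees in the order [1, 2, 3, 4, 5, 6] gives [3, 4, 2, 2, 2, 3]; set D = diag(3, 4, 2, 2, 2, 3) and form L = D - A. Diagonalising L (or applying a numerical eigensolver to the 6x6 matrix) gives the spectrum above. The single zero eigenvalue shows the graph is connected.

[0, 1.4384, 2, 3, 4, 5.5616]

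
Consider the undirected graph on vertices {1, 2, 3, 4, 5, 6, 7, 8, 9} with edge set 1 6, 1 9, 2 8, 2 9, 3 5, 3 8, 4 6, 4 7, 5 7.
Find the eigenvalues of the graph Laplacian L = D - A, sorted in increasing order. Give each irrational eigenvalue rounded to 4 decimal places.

With the vertex order [1, 2, 3, 4, 5, 6, 7, 8, 9], the degrees are [2, 2, 2, 2, 2, 2, 2, 2, 2], giving D = diag(2, 2, 2, 2, 2, 2, 2, 2, 2) and L = D - A. L is symmetric positive semidefinite, so every eigenvalue is real and nonnegative. The largest eigenvalue, 3.8794, is at most the vertex count 9.

[0, 0.4679, 0.4679, 1.6527, 1.6527, 3, 3, 3.8794, 3.8794]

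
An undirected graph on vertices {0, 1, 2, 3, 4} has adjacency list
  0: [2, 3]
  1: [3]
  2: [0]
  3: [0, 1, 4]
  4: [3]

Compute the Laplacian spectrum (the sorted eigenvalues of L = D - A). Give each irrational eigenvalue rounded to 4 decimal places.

[0, 0.5188, 1, 2.3111, 4.1701]

Each diagonal entry of L is the vertex degree and each off-diagonal entry is -1 where an edge is present, 0 otherwise; in the order [0, 1, 2, 3, 4] the diagonal is [2, 1, 1, 3, 1]. Since every row of L sums to 0, the all-ones vector is in the kernel and 0 is an eigenvalue. The largest eigenvalue, 4.1701, is at most the vertex count 5.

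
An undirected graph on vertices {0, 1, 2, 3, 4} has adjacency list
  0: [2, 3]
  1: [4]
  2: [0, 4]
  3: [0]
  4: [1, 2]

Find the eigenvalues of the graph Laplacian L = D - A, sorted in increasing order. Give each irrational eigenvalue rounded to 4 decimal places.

Reading degrees in the order [0, 1, 2, 3, 4] gives [2, 1, 2, 1, 2]; set D = diag(2, 1, 2, 1, 2) and form L = D - A. The multiplicity of 0 as a Laplacian eigenvalue equals the number of connected components. The single zero eigenvalue shows the graph is connected. The eigenvalues sum to 8, which equals trace(L) = 2|E|.

[0, 0.3820, 1.3820, 2.6180, 3.6180]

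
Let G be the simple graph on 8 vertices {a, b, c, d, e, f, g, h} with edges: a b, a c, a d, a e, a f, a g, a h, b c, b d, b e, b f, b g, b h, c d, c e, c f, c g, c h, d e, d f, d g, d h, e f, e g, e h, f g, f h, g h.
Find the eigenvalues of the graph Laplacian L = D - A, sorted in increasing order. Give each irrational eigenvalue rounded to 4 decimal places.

[0, 8, 8, 8, 8, 8, 8, 8]

Each diagonal entry of L is the vertex degree and each off-diagonal entry is -1 where an edge is present, 0 otherwise; in the order [a, b, c, d, e, f, g, h] the diagonal is [7, 7, 7, 7, 7, 7, 7, 7]. L is symmetric positive semidefinite, so every eigenvalue is real and nonnegative.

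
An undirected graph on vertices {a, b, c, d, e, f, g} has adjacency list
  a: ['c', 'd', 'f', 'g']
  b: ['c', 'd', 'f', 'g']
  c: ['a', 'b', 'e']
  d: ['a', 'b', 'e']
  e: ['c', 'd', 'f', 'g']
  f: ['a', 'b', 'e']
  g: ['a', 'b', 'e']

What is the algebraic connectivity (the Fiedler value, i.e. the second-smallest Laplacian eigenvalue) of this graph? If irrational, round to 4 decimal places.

Reading degrees in the order [a, b, c, d, e, f, g] gives [4, 4, 3, 3, 4, 3, 3]; set D = diag(4, 4, 3, 3, 4, 3, 3) and form L = D - A. The sorted Laplacian eigenvalues are [0, 3, 3, 3, 4, 4, 7]; the algebraic connectivity is the second entry, 3. By the matrix-tree theorem the graph has (1/7) * product of the nonzero eigenvalues = 432 spanning trees.

3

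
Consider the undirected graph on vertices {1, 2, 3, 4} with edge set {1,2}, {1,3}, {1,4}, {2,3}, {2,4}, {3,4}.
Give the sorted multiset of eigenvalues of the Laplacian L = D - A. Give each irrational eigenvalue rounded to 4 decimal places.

Reading degrees in the order [1, 2, 3, 4] gives [3, 3, 3, 3]; set D = diag(3, 3, 3, 3) and form L = D - A. L is symmetric positive semidefinite, so every eigenvalue is real and nonnegative. The single zero eigenvalue shows the graph is connected.

[0, 4, 4, 4]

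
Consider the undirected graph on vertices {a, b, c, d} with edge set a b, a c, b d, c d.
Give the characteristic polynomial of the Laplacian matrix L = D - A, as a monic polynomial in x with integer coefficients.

x^4 - 8x^3 + 20x^2 - 16x

With the vertex order [a, b, c, d], the degrees are [2, 2, 2, 2], giving D = diag(2, 2, 2, 2) and L = D - A. The eigenvalues of L are [0, 2, 2, 4]; the characteristic polynomial is the product of (x - lambda_i), which multiplies out to x^4 - 8x^3 + 20x^2 - 16x. Since p(0) = det(-L) = 0, x divides p(x).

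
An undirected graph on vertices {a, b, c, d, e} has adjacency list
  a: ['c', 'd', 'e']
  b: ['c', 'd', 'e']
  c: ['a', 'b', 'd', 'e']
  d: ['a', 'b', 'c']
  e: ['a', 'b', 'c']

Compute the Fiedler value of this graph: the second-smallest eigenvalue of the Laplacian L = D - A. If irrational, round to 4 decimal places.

With the vertex order [a, b, c, d, e], the degrees are [3, 3, 4, 3, 3], giving D = diag(3, 3, 4, 3, 3) and L = D - A. The smallest Laplacian eigenvalue is always 0. The next one, lambda_2 = 3, measures how hard the graph is to disconnect: larger values mean better connectivity.

3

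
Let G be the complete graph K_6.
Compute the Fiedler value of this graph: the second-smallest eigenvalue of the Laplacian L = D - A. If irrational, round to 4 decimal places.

6

The graph has 6 vertices and degree multiset [5, 5, 5, 5, 5, 5]; D is the diagonal matrix of degrees and L = D - A. The smallest Laplacian eigenvalue is always 0. The next one, lambda_2 = 6, measures how hard the graph is to disconnect: larger values mean better connectivity. The largest eigenvalue, 6, is at most the vertex count 6.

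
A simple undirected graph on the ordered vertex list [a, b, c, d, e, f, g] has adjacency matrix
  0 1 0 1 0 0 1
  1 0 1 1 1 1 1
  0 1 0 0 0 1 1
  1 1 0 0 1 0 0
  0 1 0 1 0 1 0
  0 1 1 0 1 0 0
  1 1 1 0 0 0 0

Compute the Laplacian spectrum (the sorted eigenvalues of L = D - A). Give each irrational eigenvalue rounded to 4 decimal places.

[0, 2, 2, 4, 4, 5, 7]

Reading degrees in the order [a, b, c, d, e, f, g] gives [3, 6, 3, 3, 3, 3, 3]; set D = diag(3, 6, 3, 3, 3, 3, 3) and form L = D - A. Since every row of L sums to 0, the all-ones vector is in the kernel and 0 is an eigenvalue.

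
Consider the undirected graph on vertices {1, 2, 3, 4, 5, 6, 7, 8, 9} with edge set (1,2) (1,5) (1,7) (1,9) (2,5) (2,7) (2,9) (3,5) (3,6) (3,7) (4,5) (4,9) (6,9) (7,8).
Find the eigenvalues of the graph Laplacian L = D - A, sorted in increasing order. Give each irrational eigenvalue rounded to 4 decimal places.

Each diagonal entry of L is the vertex degree and each off-diagonal entry is -1 where an edge is present, 0 otherwise; in the order [1, 2, 3, 4, 5, 6, 7, 8, 9] the diagonal is [4, 4, 3, 2, 4, 2, 4, 1, 4]. Diagonalising L (or applying a numerical eigensolver to the 9x9 matrix) gives the spectrum above. By the matrix-tree theorem the graph has (1/9) * product of the nonzero eigenvalues = 535 spanning trees. There is one zero in the spectrum, matching the 1 component.

[0, 0.7659, 1.5482, 2.0726, 2.7854, 4.3180, 5, 5.0208, 6.4891]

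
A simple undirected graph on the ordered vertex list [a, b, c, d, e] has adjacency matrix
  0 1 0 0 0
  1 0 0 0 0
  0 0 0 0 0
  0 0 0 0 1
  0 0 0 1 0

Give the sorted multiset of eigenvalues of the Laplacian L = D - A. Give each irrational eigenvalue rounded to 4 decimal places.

[0, 0, 0, 2, 2]

With the vertex order [a, b, c, d, e], the degrees are [1, 1, 0, 1, 1], giving D = diag(1, 1, 0, 1, 1) and L = D - A. L is symmetric positive semidefinite, so every eigenvalue is real and nonnegative. The 3 zero eigenvalues correspond to the 3 connected components. The largest eigenvalue, 2, is at most the vertex count 5.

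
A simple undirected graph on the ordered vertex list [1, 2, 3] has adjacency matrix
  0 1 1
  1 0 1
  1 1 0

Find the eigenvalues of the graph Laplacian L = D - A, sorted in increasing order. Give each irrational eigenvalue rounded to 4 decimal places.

[0, 3, 3]

Each diagonal entry of L is the vertex degree and each off-diagonal entry is -1 where an edge is present, 0 otherwise; in the order [1, 2, 3] the diagonal is [2, 2, 2]. L is symmetric positive semidefinite, so every eigenvalue is real and nonnegative. The single zero eigenvalue shows the graph is connected. By the matrix-tree theorem the graph has (1/3) * product of the nonzero eigenvalues = 3 spanning trees.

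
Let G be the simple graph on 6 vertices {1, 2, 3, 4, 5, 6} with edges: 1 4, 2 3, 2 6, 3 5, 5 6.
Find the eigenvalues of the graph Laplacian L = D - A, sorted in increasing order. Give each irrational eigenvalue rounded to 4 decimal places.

Each diagonal entry of L is the vertex degree and each off-diagonal entry is -1 where an edge is present, 0 otherwise; in the order [1, 2, 3, 4, 5, 6] the diagonal is [1, 2, 2, 1, 2, 2]. The multiplicity of 0 as a Laplacian eigenvalue equals the number of connected components. The 2 zero eigenvalues correspond to the 2 connected components.

[0, 0, 2, 2, 2, 4]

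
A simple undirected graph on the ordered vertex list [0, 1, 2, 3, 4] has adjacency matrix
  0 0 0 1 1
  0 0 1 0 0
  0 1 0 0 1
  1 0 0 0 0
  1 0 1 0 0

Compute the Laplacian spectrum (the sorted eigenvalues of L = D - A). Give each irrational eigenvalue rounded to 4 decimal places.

Reading degrees in the order [0, 1, 2, 3, 4] gives [2, 1, 2, 1, 2]; set D = diag(2, 1, 2, 1, 2) and form L = D - A. The multiplicity of 0 as a Laplacian eigenvalue equals the number of connected components. By the matrix-tree theorem the graph has (1/5) * product of the nonzero eigenvalues = 1 spanning tree. The eigenvalues sum to 8, which equals trace(L) = 2|E|.

[0, 0.3820, 1.3820, 2.6180, 3.6180]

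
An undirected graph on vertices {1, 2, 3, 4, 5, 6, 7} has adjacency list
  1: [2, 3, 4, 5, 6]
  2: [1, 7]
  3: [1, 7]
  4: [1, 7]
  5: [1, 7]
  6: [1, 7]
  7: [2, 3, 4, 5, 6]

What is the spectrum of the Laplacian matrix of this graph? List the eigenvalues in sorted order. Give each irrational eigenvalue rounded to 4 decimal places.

[0, 2, 2, 2, 2, 5, 7]

Reading degrees in the order [1, 2, 3, 4, 5, 6, 7] gives [5, 2, 2, 2, 2, 2, 5]; set D = diag(5, 2, 2, 2, 2, 2, 5) and form L = D - A. L is symmetric positive semidefinite, so every eigenvalue is real and nonnegative.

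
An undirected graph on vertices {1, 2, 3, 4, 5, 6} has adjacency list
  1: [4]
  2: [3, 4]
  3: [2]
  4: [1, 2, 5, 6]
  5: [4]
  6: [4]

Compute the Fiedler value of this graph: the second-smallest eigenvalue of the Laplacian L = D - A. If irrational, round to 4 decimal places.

0.4859

Reading degrees in the order [1, 2, 3, 4, 5, 6] gives [1, 2, 1, 4, 1, 1]; set D = diag(1, 2, 1, 4, 1, 1) and form L = D - A. Computing the eigenvalues of L and sorting gives [0, 0.4859, 1, 1, 2.4280, 5.0861]. The Fiedler value lambda_2 = 0.4859 is strictly positive, so the graph is connected. The eigenvalues sum to 10, which equals trace(L) = 2|E|.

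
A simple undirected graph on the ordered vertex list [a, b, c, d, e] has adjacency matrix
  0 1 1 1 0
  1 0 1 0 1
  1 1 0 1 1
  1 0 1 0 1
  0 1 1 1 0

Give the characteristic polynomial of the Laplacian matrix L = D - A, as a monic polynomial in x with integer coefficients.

Reading degrees in the order [a, b, c, d, e] gives [3, 3, 4, 3, 3]; set D = diag(3, 3, 4, 3, 3) and form L = D - A. The eigenvalues of L are [0, 3, 3, 5, 5]; the characteristic polynomial is the product of (x - lambda_i), which multiplies out to x^5 - 16x^4 + 94x^3 - 240x^2 + 225x. The coefficient of x^4 equals -trace(L) = -16, matching the sum of degrees. The largest eigenvalue, 5, is at most the vertex count 5. There is one zero in the spectrum, matching the 1 component.

x^5 - 16x^4 + 94x^3 - 240x^2 + 225x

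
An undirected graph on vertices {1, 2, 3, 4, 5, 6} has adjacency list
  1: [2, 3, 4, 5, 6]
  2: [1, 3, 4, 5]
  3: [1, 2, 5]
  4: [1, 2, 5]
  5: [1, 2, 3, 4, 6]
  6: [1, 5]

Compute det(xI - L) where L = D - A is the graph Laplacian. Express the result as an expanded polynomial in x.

Reading degrees in the order [1, 2, 3, 4, 5, 6] gives [5, 4, 3, 3, 5, 2]; set D = diag(5, 4, 3, 3, 5, 2) and form L = D - A. Computing det(xI - L) by cofactor expansion (or equivalently via sum-over-permutations) gives x^6 - 22x^5 + 187x^4 - 762x^3 + 1476x^2 - 1080x. The constant term is 0 because L is singular (the all-ones vector lies in its kernel). There is one zero in the spectrum, matching the 1 component.

x^6 - 22x^5 + 187x^4 - 762x^3 + 1476x^2 - 1080x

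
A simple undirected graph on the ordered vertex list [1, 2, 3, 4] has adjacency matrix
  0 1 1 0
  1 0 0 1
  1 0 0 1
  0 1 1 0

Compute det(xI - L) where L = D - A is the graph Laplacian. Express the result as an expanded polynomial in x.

With the vertex order [1, 2, 3, 4], the degrees are [2, 2, 2, 2], giving D = diag(2, 2, 2, 2) and L = D - A. L has integer entries, so p(x) = det(xI - L) has integer coefficients. Expanding the determinant yields x^4 - 8x^3 + 20x^2 - 16x. Since p(0) = det(-L) = 0, x divides p(x). The eigenvalues sum to 8, which equals trace(L) = 2|E|. By the matrix-tree theorem the graph has (1/4) * product of the nonzero eigenvalues = 4 spanning trees.

x^4 - 8x^3 + 20x^2 - 16x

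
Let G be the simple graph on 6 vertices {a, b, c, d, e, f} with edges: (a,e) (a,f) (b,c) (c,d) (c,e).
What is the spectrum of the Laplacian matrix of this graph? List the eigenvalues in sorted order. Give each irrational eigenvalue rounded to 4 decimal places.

Reading degrees in the order [a, b, c, d, e, f] gives [2, 1, 3, 1, 2, 1]; set D = diag(2, 1, 3, 1, 2, 1) and form L = D - A. The multiplicity of 0 as a Laplacian eigenvalue equals the number of connected components. The single zero eigenvalue shows the graph is connected. There is one zero in the spectrum, matching the 1 component. The largest eigenvalue, 4.2143, is at most the vertex count 6.

[0, 0.3249, 1, 1.4608, 3, 4.2143]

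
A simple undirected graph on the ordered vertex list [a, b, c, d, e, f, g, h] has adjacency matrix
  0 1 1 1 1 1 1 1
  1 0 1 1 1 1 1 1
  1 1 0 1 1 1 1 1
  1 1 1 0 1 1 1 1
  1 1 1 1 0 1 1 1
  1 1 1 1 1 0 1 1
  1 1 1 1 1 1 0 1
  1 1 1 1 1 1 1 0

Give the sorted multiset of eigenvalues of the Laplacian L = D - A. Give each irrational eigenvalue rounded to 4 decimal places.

[0, 8, 8, 8, 8, 8, 8, 8]

Reading degrees in the order [a, b, c, d, e, f, g, h] gives [7, 7, 7, 7, 7, 7, 7, 7]; set D = diag(7, 7, 7, 7, 7, 7, 7, 7) and form L = D - A. L is symmetric positive semidefinite, so every eigenvalue is real and nonnegative. There is one zero in the spectrum, matching the 1 component. By the matrix-tree theorem the graph has (1/8) * product of the nonzero eigenvalues = 262144 spanning trees.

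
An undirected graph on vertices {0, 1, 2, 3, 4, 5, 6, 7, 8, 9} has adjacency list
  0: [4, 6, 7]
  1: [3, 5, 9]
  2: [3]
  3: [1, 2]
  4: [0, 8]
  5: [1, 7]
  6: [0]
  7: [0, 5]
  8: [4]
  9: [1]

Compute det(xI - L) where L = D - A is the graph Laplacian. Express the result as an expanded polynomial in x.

x^10 - 18x^9 + 134x^8 - 536x^7 + 1254x^6 - 1752x^5 + 1434x^4 - 648x^3 + 141x^2 - 10x

With the vertex order [0, 1, 2, 3, 4, 5, 6, 7, 8, 9], the degrees are [3, 3, 1, 2, 2, 2, 1, 2, 1, 1], giving D = diag(3, 3, 1, 2, 2, 2, 1, 2, 1, 1) and L = D - A. Computing det(xI - L) by cofactor expansion (or equivalently via sum-over-permutations) gives x^10 - 18x^9 + 134x^8 - 536x^7 + 1254x^6 - 1752x^5 + 1434x^4 - 648x^3 + 141x^2 - 10x. Since p(0) = det(-L) = 0, x divides p(x). There is one zero in the spectrum, matching the 1 component.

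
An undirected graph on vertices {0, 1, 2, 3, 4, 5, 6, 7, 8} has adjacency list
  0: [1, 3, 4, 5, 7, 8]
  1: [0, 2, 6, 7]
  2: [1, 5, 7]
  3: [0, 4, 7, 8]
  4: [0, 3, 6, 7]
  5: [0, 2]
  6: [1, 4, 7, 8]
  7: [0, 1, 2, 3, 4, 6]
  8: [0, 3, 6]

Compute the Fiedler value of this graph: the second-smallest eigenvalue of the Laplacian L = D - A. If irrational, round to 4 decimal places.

1.4359

With the vertex order [0, 1, 2, 3, 4, 5, 6, 7, 8], the degrees are [6, 4, 3, 4, 4, 2, 4, 6, 3], giving D = diag(6, 4, 3, 4, 4, 2, 4, 6, 3) and L = D - A. The smallest Laplacian eigenvalue is always 0. The next one, lambda_2 = 1.4359, measures how hard the graph is to disconnect: larger values mean better connectivity. By the matrix-tree theorem the graph has (1/9) * product of the nonzero eigenvalues = 7221 spanning trees. The largest eigenvalue, 7.6876, is at most the vertex count 9.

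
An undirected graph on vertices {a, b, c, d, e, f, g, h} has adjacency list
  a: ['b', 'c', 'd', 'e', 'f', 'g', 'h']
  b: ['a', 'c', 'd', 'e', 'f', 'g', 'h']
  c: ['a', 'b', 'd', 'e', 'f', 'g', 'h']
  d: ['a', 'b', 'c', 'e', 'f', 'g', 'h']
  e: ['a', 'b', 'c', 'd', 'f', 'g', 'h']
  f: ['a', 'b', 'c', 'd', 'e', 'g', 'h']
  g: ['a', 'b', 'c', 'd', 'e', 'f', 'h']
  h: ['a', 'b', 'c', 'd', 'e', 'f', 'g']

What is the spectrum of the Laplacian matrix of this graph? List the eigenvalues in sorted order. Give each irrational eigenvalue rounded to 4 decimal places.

Reading degrees in the order [a, b, c, d, e, f, g, h] gives [7, 7, 7, 7, 7, 7, 7, 7]; set D = diag(7, 7, 7, 7, 7, 7, 7, 7) and form L = D - A. Since every row of L sums to 0, the all-ones vector is in the kernel and 0 is an eigenvalue. The eigenvalues sum to 56, which equals trace(L) = 2|E|.

[0, 8, 8, 8, 8, 8, 8, 8]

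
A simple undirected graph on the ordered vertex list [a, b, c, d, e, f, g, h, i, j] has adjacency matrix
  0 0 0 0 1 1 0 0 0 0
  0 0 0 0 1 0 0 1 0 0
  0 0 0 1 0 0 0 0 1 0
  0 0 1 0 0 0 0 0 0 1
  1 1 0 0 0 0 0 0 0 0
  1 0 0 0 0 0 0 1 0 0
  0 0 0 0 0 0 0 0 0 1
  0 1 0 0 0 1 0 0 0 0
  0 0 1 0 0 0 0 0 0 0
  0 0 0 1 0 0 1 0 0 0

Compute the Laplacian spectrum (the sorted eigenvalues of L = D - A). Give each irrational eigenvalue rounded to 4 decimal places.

With the vertex order [a, b, c, d, e, f, g, h, i, j], the degrees are [2, 2, 2, 2, 2, 2, 1, 2, 1, 2], giving D = diag(2, 2, 2, 2, 2, 2, 1, 2, 1, 2) and L = D - A. The multiplicity of 0 as a Laplacian eigenvalue equals the number of connected components. The 2 zero eigenvalues correspond to the 2 connected components. The eigenvalues sum to 18, which equals trace(L) = 2|E|.

[0, 0, 0.3820, 1.3820, 1.3820, 1.3820, 2.6180, 3.6180, 3.6180, 3.6180]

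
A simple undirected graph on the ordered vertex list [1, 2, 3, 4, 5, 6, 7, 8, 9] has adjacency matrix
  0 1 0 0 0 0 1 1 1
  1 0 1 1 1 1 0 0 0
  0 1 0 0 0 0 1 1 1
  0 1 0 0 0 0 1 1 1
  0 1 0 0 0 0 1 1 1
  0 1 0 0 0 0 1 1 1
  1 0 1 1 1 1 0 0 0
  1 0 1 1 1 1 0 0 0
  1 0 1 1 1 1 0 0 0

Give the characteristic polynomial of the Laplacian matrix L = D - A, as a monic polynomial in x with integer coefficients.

With the vertex order [1, 2, 3, 4, 5, 6, 7, 8, 9], the degrees are [4, 5, 4, 4, 4, 4, 5, 5, 5], giving D = diag(4, 5, 4, 4, 4, 4, 5, 5, 5) and L = D - A. Computing det(xI - L) by cofactor expansion (or equivalently via sum-over-permutations) gives x^9 - 40x^8 + 690x^7 - 6720x^6 + 40485x^5 - 154704x^4 + 366560x^3 - 492800x^2 + 288000x. Since p(0) = det(-L) = 0, x divides p(x). The largest eigenvalue, 9, is at most the vertex count 9.

x^9 - 40x^8 + 690x^7 - 6720x^6 + 40485x^5 - 154704x^4 + 366560x^3 - 492800x^2 + 288000x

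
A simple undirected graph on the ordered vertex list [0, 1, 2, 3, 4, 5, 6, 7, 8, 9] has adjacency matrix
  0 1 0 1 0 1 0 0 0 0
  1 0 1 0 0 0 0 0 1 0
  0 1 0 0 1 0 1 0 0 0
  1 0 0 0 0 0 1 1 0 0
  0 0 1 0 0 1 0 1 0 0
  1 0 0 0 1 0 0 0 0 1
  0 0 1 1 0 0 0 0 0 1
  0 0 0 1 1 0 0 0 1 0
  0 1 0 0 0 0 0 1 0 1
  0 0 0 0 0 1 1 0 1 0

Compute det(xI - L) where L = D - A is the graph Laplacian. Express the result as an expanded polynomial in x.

x^10 - 30x^9 + 390x^8 - 2880x^7 + 13305x^6 - 39882x^5 + 77640x^4 - 94800x^3 + 66000x^2 - 20000x

Reading degrees in the order [0, 1, 2, 3, 4, 5, 6, 7, 8, 9] gives [3, 3, 3, 3, 3, 3, 3, 3, 3, 3]; set D = diag(3, 3, 3, 3, 3, 3, 3, 3, 3, 3) and form L = D - A. Computing det(xI - L) by cofactor expansion (or equivalently via sum-over-permutations) gives x^10 - 30x^9 + 390x^8 - 2880x^7 + 13305x^6 - 39882x^5 + 77640x^4 - 94800x^3 + 66000x^2 - 20000x. The coefficient of x^9 equals -trace(L) = -30, matching the sum of degrees. There is one zero in the spectrum, matching the 1 component. By the matrix-tree theorem the graph has (1/10) * product of the nonzero eigenvalues = 2000 spanning trees.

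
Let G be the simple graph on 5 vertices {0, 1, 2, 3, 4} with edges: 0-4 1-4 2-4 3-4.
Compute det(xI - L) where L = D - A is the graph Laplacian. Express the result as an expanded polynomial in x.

x^5 - 8x^4 + 18x^3 - 16x^2 + 5x

Each diagonal entry of L is the vertex degree and each off-diagonal entry is -1 where an edge is present, 0 otherwise; in the order [0, 1, 2, 3, 4] the diagonal is [1, 1, 1, 1, 4]. L has integer entries, so p(x) = det(xI - L) has integer coefficients. Expanding the determinant yields x^5 - 8x^4 + 18x^3 - 16x^2 + 5x. The constant term is 0 because L is singular (the all-ones vector lies in its kernel). The largest eigenvalue, 5, is at most the vertex count 5. There is one zero in the spectrum, matching the 1 component.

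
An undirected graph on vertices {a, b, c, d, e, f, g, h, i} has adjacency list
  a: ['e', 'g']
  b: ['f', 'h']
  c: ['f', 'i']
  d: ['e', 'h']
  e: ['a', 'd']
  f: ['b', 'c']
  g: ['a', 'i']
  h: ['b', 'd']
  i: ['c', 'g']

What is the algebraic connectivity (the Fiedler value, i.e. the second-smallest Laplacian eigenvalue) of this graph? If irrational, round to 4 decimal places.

Each diagonal entry of L is the vertex degree and each off-diagonal entry is -1 where an edge is present, 0 otherwise; in the order [a, b, c, d, e, f, g, h, i] the diagonal is [2, 2, 2, 2, 2, 2, 2, 2, 2]. The sorted Laplacian eigenvalues are [0, 0.4679, 0.4679, 1.6527, 1.6527, 3, 3, 3.8794, 3.8794]; the algebraic connectivity is the second entry, 0.4679.

0.4679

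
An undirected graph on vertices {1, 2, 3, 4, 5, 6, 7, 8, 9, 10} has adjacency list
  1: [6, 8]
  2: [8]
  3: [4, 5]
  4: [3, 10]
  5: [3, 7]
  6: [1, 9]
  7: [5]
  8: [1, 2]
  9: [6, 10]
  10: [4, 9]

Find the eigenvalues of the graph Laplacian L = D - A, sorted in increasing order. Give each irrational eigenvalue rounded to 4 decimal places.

Each diagonal entry of L is the vertex degree and each off-diagonal entry is -1 where an edge is present, 0 otherwise; in the order [1, 2, 3, 4, 5, 6, 7, 8, 9, 10] the diagonal is [2, 1, 2, 2, 2, 2, 1, 2, 2, 2]. Since every row of L sums to 0, the all-ones vector is in the kernel and 0 is an eigenvalue. The largest eigenvalue, 3.9021, is at most the vertex count 10.

[0, 0.0979, 0.3820, 0.8244, 1.3820, 2, 2.6180, 3.1756, 3.6180, 3.9021]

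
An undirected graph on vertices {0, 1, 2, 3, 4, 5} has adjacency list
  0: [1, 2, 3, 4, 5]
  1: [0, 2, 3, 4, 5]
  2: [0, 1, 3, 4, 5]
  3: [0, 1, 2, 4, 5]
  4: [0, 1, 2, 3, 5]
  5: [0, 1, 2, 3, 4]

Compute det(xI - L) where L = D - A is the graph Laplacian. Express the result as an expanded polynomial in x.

Reading degrees in the order [0, 1, 2, 3, 4, 5] gives [5, 5, 5, 5, 5, 5]; set D = diag(5, 5, 5, 5, 5, 5) and form L = D - A. Computing det(xI - L) by cofactor expansion (or equivalently via sum-over-permutations) gives x^6 - 30x^5 + 360x^4 - 2160x^3 + 6480x^2 - 7776x. The constant term is 0 because L is singular (the all-ones vector lies in its kernel). The eigenvalues sum to 30, which equals trace(L) = 2|E|.

x^6 - 30x^5 + 360x^4 - 2160x^3 + 6480x^2 - 7776x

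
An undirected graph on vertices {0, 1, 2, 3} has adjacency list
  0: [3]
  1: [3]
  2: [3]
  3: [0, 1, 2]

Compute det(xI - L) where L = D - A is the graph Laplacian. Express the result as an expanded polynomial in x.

x^4 - 6x^3 + 9x^2 - 4x

Reading degrees in the order [0, 1, 2, 3] gives [1, 1, 1, 3]; set D = diag(1, 1, 1, 3) and form L = D - A. L has integer entries, so p(x) = det(xI - L) has integer coefficients. Expanding the determinant yields x^4 - 6x^3 + 9x^2 - 4x. The coefficient of x^3 equals -trace(L) = -6, matching the sum of degrees. By the matrix-tree theorem the graph has (1/4) * product of the nonzero eigenvalues = 1 spanning tree.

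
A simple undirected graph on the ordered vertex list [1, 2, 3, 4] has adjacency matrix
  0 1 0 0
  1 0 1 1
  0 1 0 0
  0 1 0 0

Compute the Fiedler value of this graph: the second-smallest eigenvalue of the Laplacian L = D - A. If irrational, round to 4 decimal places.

1

With the vertex order [1, 2, 3, 4], the degrees are [1, 3, 1, 1], giving D = diag(1, 3, 1, 1) and L = D - A. The smallest Laplacian eigenvalue is always 0. The next one, lambda_2 = 1, measures how hard the graph is to disconnect: larger values mean better connectivity.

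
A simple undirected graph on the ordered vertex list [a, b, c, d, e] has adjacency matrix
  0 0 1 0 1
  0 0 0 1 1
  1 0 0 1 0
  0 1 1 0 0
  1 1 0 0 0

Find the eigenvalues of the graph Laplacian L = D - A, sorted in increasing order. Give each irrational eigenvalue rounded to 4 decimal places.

Reading degrees in the order [a, b, c, d, e] gives [2, 2, 2, 2, 2]; set D = diag(2, 2, 2, 2, 2) and form L = D - A. L is symmetric positive semidefinite, so every eigenvalue is real and nonnegative. The single zero eigenvalue shows the graph is connected. The eigenvalues sum to 10, which equals trace(L) = 2|E|.

[0, 1.3820, 1.3820, 3.6180, 3.6180]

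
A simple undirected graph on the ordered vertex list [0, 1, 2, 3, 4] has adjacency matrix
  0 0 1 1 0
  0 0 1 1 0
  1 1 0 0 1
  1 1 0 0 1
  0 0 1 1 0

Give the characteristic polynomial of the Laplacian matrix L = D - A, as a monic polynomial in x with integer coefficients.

x^5 - 12x^4 + 51x^3 - 92x^2 + 60x

Reading degrees in the order [0, 1, 2, 3, 4] gives [2, 2, 3, 3, 2]; set D = diag(2, 2, 3, 3, 2) and form L = D - A. Computing det(xI - L) by cofactor expansion (or equivalently via sum-over-permutations) gives x^5 - 12x^4 + 51x^3 - 92x^2 + 60x. Since p(0) = det(-L) = 0, x divides p(x). The eigenvalues sum to 12, which equals trace(L) = 2|E|. By the matrix-tree theorem the graph has (1/5) * product of the nonzero eigenvalues = 12 spanning trees.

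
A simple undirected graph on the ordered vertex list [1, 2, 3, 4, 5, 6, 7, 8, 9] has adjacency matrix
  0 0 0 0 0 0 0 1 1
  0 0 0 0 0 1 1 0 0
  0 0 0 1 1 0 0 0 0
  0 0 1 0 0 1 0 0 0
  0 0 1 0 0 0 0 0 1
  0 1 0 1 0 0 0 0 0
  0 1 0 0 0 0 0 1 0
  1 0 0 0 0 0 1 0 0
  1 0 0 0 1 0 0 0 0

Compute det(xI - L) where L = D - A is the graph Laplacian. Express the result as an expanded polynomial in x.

x^9 - 18x^8 + 135x^7 - 546x^6 + 1287x^5 - 1782x^4 + 1386x^3 - 540x^2 + 81x

Reading degrees in the order [1, 2, 3, 4, 5, 6, 7, 8, 9] gives [2, 2, 2, 2, 2, 2, 2, 2, 2]; set D = diag(2, 2, 2, 2, 2, 2, 2, 2, 2) and form L = D - A. Computing det(xI - L) by cofactor expansion (or equivalently via sum-over-permutations) gives x^9 - 18x^8 + 135x^7 - 546x^6 + 1287x^5 - 1782x^4 + 1386x^3 - 540x^2 + 81x. Since p(0) = det(-L) = 0, x divides p(x). The eigenvalues sum to 18, which equals trace(L) = 2|E|. There is one zero in the spectrum, matching the 1 component.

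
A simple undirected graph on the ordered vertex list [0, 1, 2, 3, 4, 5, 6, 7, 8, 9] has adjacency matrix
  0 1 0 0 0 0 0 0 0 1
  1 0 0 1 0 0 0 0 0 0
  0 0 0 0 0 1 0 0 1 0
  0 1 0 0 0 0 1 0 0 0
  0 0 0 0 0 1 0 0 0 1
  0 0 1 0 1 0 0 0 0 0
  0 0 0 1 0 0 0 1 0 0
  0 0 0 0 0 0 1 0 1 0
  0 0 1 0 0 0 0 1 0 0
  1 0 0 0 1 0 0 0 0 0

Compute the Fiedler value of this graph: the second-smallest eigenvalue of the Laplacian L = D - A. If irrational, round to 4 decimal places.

With the vertex order [0, 1, 2, 3, 4, 5, 6, 7, 8, 9], the degrees are [2, 2, 2, 2, 2, 2, 2, 2, 2, 2], giving D = diag(2, 2, 2, 2, 2, 2, 2, 2, 2, 2) and L = D - A. The sorted Laplacian eigenvalues are [0, 0.3820, 0.3820, 1.3820, 1.3820, 2.6180, 2.6180, 3.6180, 3.6180, 4]; the algebraic connectivity is the second entry, 0.3820. The eigenvalues sum to 20, which equals trace(L) = 2|E|.

0.3820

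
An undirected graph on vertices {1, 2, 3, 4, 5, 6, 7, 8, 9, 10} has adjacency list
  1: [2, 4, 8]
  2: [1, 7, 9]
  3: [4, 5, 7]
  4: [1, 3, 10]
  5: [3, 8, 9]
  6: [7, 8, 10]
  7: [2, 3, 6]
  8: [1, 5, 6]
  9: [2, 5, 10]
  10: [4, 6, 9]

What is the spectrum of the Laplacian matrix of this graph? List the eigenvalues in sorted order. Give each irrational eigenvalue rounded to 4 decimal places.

Reading degrees in the order [1, 2, 3, 4, 5, 6, 7, 8, 9, 10] gives [3, 3, 3, 3, 3, 3, 3, 3, 3, 3]; set D = diag(3, 3, 3, 3, 3, 3, 3, 3, 3, 3) and form L = D - A. L is symmetric positive semidefinite, so every eigenvalue is real and nonnegative. The largest eigenvalue, 5, is at most the vertex count 10. By the matrix-tree theorem the graph has (1/10) * product of the nonzero eigenvalues = 2000 spanning trees.

[0, 2, 2, 2, 2, 2, 5, 5, 5, 5]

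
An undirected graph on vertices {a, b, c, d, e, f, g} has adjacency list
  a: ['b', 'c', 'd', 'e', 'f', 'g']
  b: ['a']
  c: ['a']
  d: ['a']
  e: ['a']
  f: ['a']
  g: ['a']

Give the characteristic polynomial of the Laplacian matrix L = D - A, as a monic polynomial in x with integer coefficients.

x^7 - 12x^6 + 45x^5 - 80x^4 + 75x^3 - 36x^2 + 7x

With the vertex order [a, b, c, d, e, f, g], the degrees are [6, 1, 1, 1, 1, 1, 1], giving D = diag(6, 1, 1, 1, 1, 1, 1) and L = D - A. Computing det(xI - L) by cofactor expansion (or equivalently via sum-over-permutations) gives x^7 - 12x^6 + 45x^5 - 80x^4 + 75x^3 - 36x^2 + 7x. The coefficient of x^6 equals -trace(L) = -12, matching the sum of degrees.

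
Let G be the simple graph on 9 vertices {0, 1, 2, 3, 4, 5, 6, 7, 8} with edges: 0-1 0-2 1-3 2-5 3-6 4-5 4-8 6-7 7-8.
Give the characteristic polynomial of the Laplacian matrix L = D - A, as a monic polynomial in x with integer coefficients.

x^9 - 18x^8 + 135x^7 - 546x^6 + 1287x^5 - 1782x^4 + 1386x^3 - 540x^2 + 81x

Reading degrees in the order [0, 1, 2, 3, 4, 5, 6, 7, 8] gives [2, 2, 2, 2, 2, 2, 2, 2, 2]; set D = diag(2, 2, 2, 2, 2, 2, 2, 2, 2) and form L = D - A. L has integer entries, so p(x) = det(xI - L) has integer coefficients. Expanding the determinant yields x^9 - 18x^8 + 135x^7 - 546x^6 + 1287x^5 - 1782x^4 + 1386x^3 - 540x^2 + 81x. The coefficient of x^8 equals -trace(L) = -18, matching the sum of degrees. The eigenvalues sum to 18, which equals trace(L) = 2|E|.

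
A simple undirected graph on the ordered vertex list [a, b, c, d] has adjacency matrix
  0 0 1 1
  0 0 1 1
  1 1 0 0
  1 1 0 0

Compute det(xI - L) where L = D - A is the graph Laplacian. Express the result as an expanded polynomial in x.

x^4 - 8x^3 + 20x^2 - 16x

Reading degrees in the order [a, b, c, d] gives [2, 2, 2, 2]; set D = diag(2, 2, 2, 2) and form L = D - A. Computing det(xI - L) by cofactor expansion (or equivalently via sum-over-permutations) gives x^4 - 8x^3 + 20x^2 - 16x. The constant term is 0 because L is singular (the all-ones vector lies in its kernel). The largest eigenvalue, 4, is at most the vertex count 4.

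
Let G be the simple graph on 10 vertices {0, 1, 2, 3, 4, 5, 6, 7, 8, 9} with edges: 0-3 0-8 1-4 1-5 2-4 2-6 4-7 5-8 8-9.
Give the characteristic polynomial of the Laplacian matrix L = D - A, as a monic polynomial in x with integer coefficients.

Each diagonal entry of L is the vertex degree and each off-diagonal entry is -1 where an edge is present, 0 otherwise; in the order [0, 1, 2, 3, 4, 5, 6, 7, 8, 9] the diagonal is [2, 2, 2, 1, 3, 2, 1, 1, 3, 1]. L has integer entries, so p(x) = det(xI - L) has integer coefficients. Expanding the determinant yields x^10 - 18x^9 + 134x^8 - 536x^7 + 1254x^6 - 1752x^5 + 1434x^4 - 648x^3 + 141x^2 - 10x. The coefficient of x^9 equals -trace(L) = -18, matching the sum of degrees. The largest eigenvalue, 4.4458, is at most the vertex count 10. The eigenvalues sum to 18, which equals trace(L) = 2|E|.

x^10 - 18x^9 + 134x^8 - 536x^7 + 1254x^6 - 1752x^5 + 1434x^4 - 648x^3 + 141x^2 - 10x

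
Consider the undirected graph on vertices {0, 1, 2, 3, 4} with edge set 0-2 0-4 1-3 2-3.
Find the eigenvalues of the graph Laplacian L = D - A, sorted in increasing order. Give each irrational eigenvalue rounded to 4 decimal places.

[0, 0.3820, 1.3820, 2.6180, 3.6180]

Reading degrees in the order [0, 1, 2, 3, 4] gives [2, 1, 2, 2, 1]; set D = diag(2, 1, 2, 2, 1) and form L = D - A. Diagonalising L (or applying a numerical eigensolver to the 5x5 matrix) gives the spectrum above. The single zero eigenvalue shows the graph is connected. The eigenvalues sum to 8, which equals trace(L) = 2|E|. By the matrix-tree theorem the graph has (1/5) * product of the nonzero eigenvalues = 1 spanning tree.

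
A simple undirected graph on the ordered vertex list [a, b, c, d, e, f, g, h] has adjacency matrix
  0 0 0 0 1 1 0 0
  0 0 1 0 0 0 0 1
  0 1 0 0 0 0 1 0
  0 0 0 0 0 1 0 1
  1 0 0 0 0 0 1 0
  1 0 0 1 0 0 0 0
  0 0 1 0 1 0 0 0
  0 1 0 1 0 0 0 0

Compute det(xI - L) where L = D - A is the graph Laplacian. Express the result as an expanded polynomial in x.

With the vertex order [a, b, c, d, e, f, g, h], the degrees are [2, 2, 2, 2, 2, 2, 2, 2], giving D = diag(2, 2, 2, 2, 2, 2, 2, 2) and L = D - A. L has integer entries, so p(x) = det(xI - L) has integer coefficients. Expanding the determinant yields x^8 - 16x^7 + 104x^6 - 352x^5 + 660x^4 - 672x^3 + 336x^2 - 64x. The coefficient of x^7 equals -trace(L) = -16, matching the sum of degrees.

x^8 - 16x^7 + 104x^6 - 352x^5 + 660x^4 - 672x^3 + 336x^2 - 64x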